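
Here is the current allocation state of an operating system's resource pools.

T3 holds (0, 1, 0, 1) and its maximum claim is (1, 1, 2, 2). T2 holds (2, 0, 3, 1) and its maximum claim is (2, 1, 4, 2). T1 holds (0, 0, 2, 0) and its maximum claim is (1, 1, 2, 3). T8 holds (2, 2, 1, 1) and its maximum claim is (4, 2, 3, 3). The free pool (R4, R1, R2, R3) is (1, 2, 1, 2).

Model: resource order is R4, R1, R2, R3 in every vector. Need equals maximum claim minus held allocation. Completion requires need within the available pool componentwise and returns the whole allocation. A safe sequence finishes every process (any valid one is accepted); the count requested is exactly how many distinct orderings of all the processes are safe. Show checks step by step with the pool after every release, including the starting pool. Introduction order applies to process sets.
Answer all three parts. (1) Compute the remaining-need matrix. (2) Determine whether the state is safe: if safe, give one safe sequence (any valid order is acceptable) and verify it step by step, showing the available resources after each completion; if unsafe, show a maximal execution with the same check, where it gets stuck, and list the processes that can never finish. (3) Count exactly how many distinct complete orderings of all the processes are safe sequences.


(1) Remaining need (order R4, R1, R2, R3):
  T3: (1, 0, 2, 1)
  T2: (0, 1, 1, 1)
  T1: (1, 1, 0, 3)
  T8: (2, 0, 2, 2)
(2) SAFE, for example via the order T2, T8, T3, T1.
Key observation: T2 is the earliest step where a requested resource binds exactly: need (0, 1, 1, 1), pool (1, 2, 1, 2) at its turn.
Check, step by step:
  pool = (1, 2, 1, 2)
  T2: need (0, 1, 1, 1) fits (1, 2, 1, 2); releases (2, 0, 3, 1), pool now (3, 2, 4, 3)
  T8: need (2, 0, 2, 2) fits (3, 2, 4, 3); releases (2, 2, 1, 1), pool now (5, 4, 5, 4)
  T3: need (1, 0, 2, 1) fits (5, 4, 5, 4); releases (0, 1, 0, 1), pool now (5, 5, 5, 5)
  T1: need (1, 1, 0, 3) fits (5, 5, 5, 5); releases (0, 0, 2, 0), pool now (5, 5, 7, 5)
(3) Precisely 6 of the possible complete orderings are safe sequences.


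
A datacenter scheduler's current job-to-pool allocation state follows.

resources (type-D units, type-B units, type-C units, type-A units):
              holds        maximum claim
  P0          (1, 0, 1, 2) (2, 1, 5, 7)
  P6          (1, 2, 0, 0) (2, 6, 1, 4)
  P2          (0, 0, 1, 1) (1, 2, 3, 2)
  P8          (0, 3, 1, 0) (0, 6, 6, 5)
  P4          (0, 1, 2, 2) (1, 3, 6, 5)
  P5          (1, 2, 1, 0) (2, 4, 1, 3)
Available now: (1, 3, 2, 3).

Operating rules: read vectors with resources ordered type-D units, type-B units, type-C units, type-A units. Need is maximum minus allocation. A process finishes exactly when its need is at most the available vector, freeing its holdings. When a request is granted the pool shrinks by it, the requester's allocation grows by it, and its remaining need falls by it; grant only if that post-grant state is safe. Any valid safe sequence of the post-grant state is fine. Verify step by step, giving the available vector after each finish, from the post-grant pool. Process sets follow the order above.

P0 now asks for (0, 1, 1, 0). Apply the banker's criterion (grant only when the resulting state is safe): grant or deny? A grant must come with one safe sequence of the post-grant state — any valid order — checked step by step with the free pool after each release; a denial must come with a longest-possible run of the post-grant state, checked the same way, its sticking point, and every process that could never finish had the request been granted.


DENY. Granting would leave the state unsafe.
Key observation: after P5, P2, P6 the pool peaks at (3, 6, 3, 4), and each blocked process is short somewhere: P0 on type-A units; P8 on type-C units, type-A units; P4 on type-C units.
On the post-grant state, P5, P2, P6 is a maximal run — nothing extends it. Step-by-step check:
  pool = (1, 2, 1, 3)
  P5 needs (1, 2, 0, 3) <= (1, 2, 1, 3) -> finishes; pool += (1, 2, 1, 0) = (2, 4, 2, 3)
  P2 needs (1, 2, 2, 1) <= (2, 4, 2, 3) -> finishes; pool += (0, 0, 1, 1) = (2, 4, 3, 4)
  P6 needs (1, 4, 1, 4) <= (2, 4, 3, 4) -> finishes; pool += (1, 2, 0, 0) = (3, 6, 3, 4)
  blocked: P0 wants (1, 0, 3, 5), pool (3, 6, 3, 4) — not enough type-A units
  blocked: P8 wants (0, 3, 5, 5), pool (3, 6, 3, 4) — not enough type-C units and type-A units
  blocked: P4 wants (1, 2, 4, 3), pool (3, 6, 3, 4) — not enough type-C units
Processes that could never finish after the grant: P0, P8 and P4.


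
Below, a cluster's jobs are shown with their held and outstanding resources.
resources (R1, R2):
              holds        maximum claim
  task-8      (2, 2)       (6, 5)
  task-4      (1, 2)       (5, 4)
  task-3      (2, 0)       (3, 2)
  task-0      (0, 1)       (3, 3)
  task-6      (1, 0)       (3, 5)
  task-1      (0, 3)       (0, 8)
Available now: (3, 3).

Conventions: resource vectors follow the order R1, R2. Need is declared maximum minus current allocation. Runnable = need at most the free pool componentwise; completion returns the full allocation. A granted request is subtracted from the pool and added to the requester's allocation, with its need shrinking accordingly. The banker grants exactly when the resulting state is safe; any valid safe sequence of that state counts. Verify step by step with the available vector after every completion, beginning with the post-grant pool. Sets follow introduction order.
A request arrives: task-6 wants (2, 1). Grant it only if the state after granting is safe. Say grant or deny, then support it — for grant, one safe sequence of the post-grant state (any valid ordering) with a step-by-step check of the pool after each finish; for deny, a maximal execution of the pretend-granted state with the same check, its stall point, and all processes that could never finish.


DENY. Granting would leave the state unsafe.
Key observation: after task-3, task-0 the pool peaks at (3, 3), and each blocked process is short somewhere: task-8 on R1; task-4 on R1; task-6 on R2; task-1 on R2.
Pretend the grant happened; the run task-3, task-0 goes as far as possible. Walking it through:
  pool = (1, 2)
  run task-3 (needs (1, 2), free (1, 2)); after release of (2, 0) the pool is (3, 2)
  run task-0 (needs (3, 2), free (3, 2)); after release of (0, 1) the pool is (3, 3)
  task-8 cannot run: need (4, 3) vs free (3, 3) (insufficient R1)
  task-4 cannot run: need (4, 2) vs free (3, 3) (insufficient R1)
  task-6 cannot run: need (0, 4) vs free (3, 3) (insufficient R2)
  task-1 cannot run: need (0, 5) vs free (3, 3) (insufficient R2)
Had the request been granted, task-8, task-4, task-6 and task-1 could never finish.


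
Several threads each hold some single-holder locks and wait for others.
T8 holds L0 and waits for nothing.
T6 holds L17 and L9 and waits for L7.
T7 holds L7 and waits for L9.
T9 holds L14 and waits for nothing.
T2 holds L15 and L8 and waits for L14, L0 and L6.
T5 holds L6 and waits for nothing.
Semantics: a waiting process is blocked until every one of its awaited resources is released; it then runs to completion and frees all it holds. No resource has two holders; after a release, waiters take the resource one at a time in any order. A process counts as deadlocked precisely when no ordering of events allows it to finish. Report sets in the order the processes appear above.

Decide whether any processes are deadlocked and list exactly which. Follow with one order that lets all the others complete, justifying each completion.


The deadlocked set is T6 and T7.
Key observation: the wait chain closes on itself along T6 -> T7 -> T6; no other process is dragged down with it.
A valid finishing order for the others: T8, T5, T9, T2.
Step-by-step check:
  T8 waits on nothing -> runs at once and releases L0
  T5 waits on nothing -> runs at once and releases L6
  T9 waits on nothing -> runs at once and releases L14
  T2: everything it awaited (L14, L0 and L6) is free; runs, freeing L15 and L8


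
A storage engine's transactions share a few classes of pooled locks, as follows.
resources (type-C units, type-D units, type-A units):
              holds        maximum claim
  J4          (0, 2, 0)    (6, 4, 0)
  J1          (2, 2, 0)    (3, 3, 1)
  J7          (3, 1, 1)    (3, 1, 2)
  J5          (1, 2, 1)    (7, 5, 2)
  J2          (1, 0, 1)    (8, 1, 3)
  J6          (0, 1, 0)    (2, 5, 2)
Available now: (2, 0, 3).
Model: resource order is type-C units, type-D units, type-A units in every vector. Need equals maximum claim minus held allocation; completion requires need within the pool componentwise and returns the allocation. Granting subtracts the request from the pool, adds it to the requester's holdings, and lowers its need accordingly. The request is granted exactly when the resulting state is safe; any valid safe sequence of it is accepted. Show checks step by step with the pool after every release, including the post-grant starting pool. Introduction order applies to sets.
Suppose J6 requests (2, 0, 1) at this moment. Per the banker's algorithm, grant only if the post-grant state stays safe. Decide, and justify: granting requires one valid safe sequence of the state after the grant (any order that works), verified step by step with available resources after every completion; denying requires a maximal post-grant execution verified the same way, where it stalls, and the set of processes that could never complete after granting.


DENY. Granting would leave the state unsafe.
Key observation: after J7, J1 the pool peaks at (5, 3, 3), and each blocked process is short somewhere: J4 on type-C units; J5 on type-C units; J2 on type-C units; J6 on type-D units.
After a pretend grant, a maximal execution: J7, J1 — then nothing else fits. Step-by-step check:
  pool = (0, 0, 2)
  J7 needs (0, 0, 1) <= (0, 0, 2) -> finishes; pool += (3, 1, 1) = (3, 1, 3)
  J1 needs (1, 1, 1) <= (3, 1, 3) -> finishes; pool += (2, 2, 0) = (5, 3, 3)
  J4 still needs (6, 2, 0) but only (5, 3, 3) is free — short on type-C units
  J5 still needs (6, 3, 1) but only (5, 3, 3) is free — short on type-C units
  J2 still needs (7, 1, 2) but only (5, 3, 3) is free — short on type-C units
  J6 still needs (0, 4, 1) but only (5, 3, 3) is free — short on type-D units
Post-grant, the permanently blocked set is J4, J5, J2 and J6.


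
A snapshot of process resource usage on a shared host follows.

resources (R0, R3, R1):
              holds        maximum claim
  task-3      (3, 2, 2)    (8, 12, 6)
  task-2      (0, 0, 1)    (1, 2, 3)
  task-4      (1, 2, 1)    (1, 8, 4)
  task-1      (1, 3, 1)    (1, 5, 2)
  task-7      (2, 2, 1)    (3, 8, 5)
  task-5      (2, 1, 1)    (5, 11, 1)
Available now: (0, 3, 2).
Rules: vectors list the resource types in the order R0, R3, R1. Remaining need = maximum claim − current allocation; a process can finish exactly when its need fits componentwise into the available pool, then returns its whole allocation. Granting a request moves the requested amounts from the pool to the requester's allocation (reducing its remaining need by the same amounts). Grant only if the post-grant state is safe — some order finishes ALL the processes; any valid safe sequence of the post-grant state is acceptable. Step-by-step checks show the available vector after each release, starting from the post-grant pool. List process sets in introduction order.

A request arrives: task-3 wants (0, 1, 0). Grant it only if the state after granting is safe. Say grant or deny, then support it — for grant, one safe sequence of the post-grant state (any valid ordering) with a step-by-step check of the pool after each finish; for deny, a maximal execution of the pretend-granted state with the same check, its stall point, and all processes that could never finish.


DENY — the pretend-granted state is unsafe.
Key observation: after task-1, task-2 complete, (1, 5, 4) is the best the pool ever gets, yet each leftover process wants more R3.
On the post-grant state, task-1, task-2 is a maximal run — nothing extends it. Step-by-step check:
  pool = (0, 2, 2)
  task-1 needs (0, 2, 1) <= (0, 2, 2) -> finishes; pool += (1, 3, 1) = (1, 5, 3)
  task-2 needs (1, 2, 2) <= (1, 5, 3) -> finishes; pool += (0, 0, 1) = (1, 5, 4)
  blocked: task-3 wants (5, 9, 4), pool (1, 5, 4) — not enough R0 and R3
  blocked: task-4 wants (0, 6, 3), pool (1, 5, 4) — not enough R3
  blocked: task-7 wants (1, 6, 4), pool (1, 5, 4) — not enough R3
  blocked: task-5 wants (3, 10, 0), pool (1, 5, 4) — not enough R0 and R3
Had the request been granted, task-3, task-4, task-7 and task-5 could never finish.


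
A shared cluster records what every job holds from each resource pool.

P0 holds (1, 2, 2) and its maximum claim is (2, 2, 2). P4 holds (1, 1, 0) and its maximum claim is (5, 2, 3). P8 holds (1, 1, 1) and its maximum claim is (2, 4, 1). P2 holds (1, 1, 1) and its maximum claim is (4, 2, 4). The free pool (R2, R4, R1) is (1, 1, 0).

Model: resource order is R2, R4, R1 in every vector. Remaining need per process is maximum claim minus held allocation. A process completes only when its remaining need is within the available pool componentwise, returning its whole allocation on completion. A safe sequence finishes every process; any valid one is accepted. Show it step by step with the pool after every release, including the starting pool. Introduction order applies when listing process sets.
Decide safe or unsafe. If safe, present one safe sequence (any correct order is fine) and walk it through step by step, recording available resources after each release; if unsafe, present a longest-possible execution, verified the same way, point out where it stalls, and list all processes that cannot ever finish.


The state is SAFE; one workable sequence: P0, P8, P2, P4.
Key observation: the order's first zero-slack moment is P0 ((1, 0, 0) needed, (1, 1, 0) free — a requested resource with nothing to spare).
Walking it through:
  pool = (1, 1, 0)
  P0: need (1, 0, 0) fits (1, 1, 0); releases (1, 2, 2), pool now (2, 3, 2)
  P8: need (1, 3, 0) fits (2, 3, 2); releases (1, 1, 1), pool now (3, 4, 3)
  P2: need (3, 1, 3) fits (3, 4, 3); releases (1, 1, 1), pool now (4, 5, 4)
  P4: need (4, 1, 3) fits (4, 5, 4); releases (1, 1, 0), pool now (5, 6, 4)


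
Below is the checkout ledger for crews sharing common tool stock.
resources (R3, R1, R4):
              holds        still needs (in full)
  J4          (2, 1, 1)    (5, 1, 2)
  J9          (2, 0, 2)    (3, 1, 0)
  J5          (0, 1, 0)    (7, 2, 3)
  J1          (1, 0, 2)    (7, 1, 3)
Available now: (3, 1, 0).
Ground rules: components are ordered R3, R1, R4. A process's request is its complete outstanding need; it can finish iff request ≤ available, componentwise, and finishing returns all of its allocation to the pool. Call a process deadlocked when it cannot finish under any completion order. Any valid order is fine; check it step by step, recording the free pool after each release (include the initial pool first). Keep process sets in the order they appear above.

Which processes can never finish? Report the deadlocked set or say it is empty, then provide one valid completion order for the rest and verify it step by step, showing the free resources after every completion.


Nothing here is deadlocked.
Key observation: the pool covers J9 at once, and every later process fits after earlier releases.
The rest can finish in the order J9, J4, J5, J1. Check, step by step:
  pool = (3, 1, 0)
  J9: need (3, 1, 0) fits (3, 1, 0); releases (2, 0, 2), pool now (5, 1, 2)
  J4: need (5, 1, 2) fits (5, 1, 2); releases (2, 1, 1), pool now (7, 2, 3)
  J5: need (7, 2, 3) fits (7, 2, 3); releases (0, 1, 0), pool now (7, 3, 3)
  J1: need (7, 1, 3) fits (7, 3, 3); releases (1, 0, 2), pool now (8, 3, 5)


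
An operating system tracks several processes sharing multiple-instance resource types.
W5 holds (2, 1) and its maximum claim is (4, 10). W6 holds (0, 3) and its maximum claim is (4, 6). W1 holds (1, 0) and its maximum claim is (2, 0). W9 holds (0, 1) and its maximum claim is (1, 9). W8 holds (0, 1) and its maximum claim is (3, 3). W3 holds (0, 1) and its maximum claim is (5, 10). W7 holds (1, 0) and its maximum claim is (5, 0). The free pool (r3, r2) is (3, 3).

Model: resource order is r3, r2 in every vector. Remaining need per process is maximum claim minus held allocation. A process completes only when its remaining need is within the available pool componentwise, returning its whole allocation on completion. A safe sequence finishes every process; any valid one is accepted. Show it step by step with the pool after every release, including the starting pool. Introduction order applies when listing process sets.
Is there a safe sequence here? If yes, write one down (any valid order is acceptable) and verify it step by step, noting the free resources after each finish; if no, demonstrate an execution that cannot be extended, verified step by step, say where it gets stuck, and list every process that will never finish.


UNSAFE — no complete ordering exists.
Key observation: the pool after W1, W6, W8, W7 is (5, 7); every surviving request exceeds it in r2, so progress ends there.
A maximal execution: W1, W6, W8, W7 — then nothing else fits. Walking it through:
  pool = (3, 3)
  W1 needs (1, 0) <= (3, 3) -> finishes; pool += (1, 0) = (4, 3)
  W6 needs (4, 3) <= (4, 3) -> finishes; pool += (0, 3) = (4, 6)
  W8 needs (3, 2) <= (4, 6) -> finishes; pool += (0, 1) = (4, 7)
  W7 needs (4, 0) <= (4, 7) -> finishes; pool += (1, 0) = (5, 7)
  W5 still needs (2, 9) but only (5, 7) is free — short on r2
  W9 still needs (1, 8) but only (5, 7) is free — short on r2
  W3 still needs (5, 9) but only (5, 7) is free — short on r2
Permanently blocked: W5, W9 and W3.


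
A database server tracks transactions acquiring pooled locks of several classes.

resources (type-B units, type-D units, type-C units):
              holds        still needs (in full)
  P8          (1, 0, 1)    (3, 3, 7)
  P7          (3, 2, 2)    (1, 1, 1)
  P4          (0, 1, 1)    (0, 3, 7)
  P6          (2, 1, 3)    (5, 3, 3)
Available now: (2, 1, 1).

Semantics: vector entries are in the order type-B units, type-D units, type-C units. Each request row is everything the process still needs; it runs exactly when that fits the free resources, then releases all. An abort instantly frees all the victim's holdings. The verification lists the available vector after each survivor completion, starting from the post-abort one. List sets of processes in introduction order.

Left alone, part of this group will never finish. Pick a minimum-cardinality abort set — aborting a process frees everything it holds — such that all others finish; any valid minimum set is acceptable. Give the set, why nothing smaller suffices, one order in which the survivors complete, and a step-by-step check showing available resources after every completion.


Minimum abort set: P8.
Key observation: P4 had no path to completion before; after the abort of P8 ((1, 0, 1) returned), step 3 is where it fits.
No smaller set exists: with zero aborts the deadlock remains.
Survivors finish in the order: P7, P6, P4. Step-by-step check (pool after the aborts first):
  pool = (3, 1, 2)
  P7 needs (1, 1, 1) <= (3, 1, 2) -> finishes; pool += (3, 2, 2) = (6, 3, 4)
  P6 needs (5, 3, 3) <= (6, 3, 4) -> finishes; pool += (2, 1, 3) = (8, 4, 7)
  P4 needs (0, 3, 7) <= (8, 4, 7) -> finishes; pool += (0, 1, 1) = (8, 5, 8)


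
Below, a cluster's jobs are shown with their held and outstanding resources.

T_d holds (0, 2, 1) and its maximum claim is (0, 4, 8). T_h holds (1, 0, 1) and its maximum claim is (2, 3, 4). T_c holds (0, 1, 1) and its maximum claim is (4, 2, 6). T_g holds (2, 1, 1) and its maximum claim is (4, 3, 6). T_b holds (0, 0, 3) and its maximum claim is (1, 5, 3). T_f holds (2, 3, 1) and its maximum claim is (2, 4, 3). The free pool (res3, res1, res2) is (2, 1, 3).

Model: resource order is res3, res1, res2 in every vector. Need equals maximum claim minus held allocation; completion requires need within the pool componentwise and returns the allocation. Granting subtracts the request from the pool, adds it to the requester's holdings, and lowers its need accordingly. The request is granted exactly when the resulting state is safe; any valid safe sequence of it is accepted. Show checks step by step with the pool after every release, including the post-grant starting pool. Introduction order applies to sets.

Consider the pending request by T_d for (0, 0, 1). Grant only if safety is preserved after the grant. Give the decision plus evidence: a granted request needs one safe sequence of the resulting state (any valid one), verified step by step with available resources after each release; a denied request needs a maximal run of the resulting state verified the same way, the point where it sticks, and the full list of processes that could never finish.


DENY: after the grant no complete ordering would exist.
Key observation: after T_f, T_h the pool peaks at (5, 4, 4), and each blocked process is short somewhere: T_d on res2; T_c on res2; T_g on res2; T_b on res1.
On the post-grant state, T_f, T_h is a maximal run — nothing extends it. Check, step by step:
  pool = (2, 1, 2)
  T_f: need (0, 1, 2) fits (2, 1, 2); releases (2, 3, 1), pool now (4, 4, 3)
  T_h: need (1, 3, 3) fits (4, 4, 3); releases (1, 0, 1), pool now (5, 4, 4)
  T_d cannot run: need (0, 2, 6) vs free (5, 4, 4) (insufficient res2)
  T_c cannot run: need (4, 1, 5) vs free (5, 4, 4) (insufficient res2)
  T_g cannot run: need (2, 2, 5) vs free (5, 4, 4) (insufficient res2)
  T_b cannot run: need (1, 5, 0) vs free (5, 4, 4) (insufficient res1)
Post-grant, the permanently blocked set is T_d, T_c, T_g and T_b.


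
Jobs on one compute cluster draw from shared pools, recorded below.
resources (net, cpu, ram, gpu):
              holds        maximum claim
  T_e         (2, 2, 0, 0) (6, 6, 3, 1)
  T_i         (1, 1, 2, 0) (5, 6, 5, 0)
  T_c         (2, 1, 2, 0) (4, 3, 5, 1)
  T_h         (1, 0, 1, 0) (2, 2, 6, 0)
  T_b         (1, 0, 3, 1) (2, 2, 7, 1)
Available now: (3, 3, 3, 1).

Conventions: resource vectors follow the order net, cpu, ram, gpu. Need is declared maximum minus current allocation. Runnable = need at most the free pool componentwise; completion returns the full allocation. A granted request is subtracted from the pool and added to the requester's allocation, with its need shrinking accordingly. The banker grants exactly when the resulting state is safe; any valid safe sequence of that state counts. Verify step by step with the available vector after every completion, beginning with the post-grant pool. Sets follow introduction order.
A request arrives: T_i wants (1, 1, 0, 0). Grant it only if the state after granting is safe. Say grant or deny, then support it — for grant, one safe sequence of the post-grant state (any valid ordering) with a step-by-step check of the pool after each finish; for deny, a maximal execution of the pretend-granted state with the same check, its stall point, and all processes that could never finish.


DENY. Granting would leave the state unsafe.
Key observation: T_c, T_b, T_h can finish, but then (6, 3, 9, 2) is all there is, and the blocked group's cpu demands exceed it.
After a pretend grant, a maximal execution: T_c, T_b, T_h — then nothing else fits. Verifying each step:
  pool = (2, 2, 3, 1)
  T_c needs (2, 2, 3, 1) <= (2, 2, 3, 1) -> finishes; pool += (2, 1, 2, 0) = (4, 3, 5, 1)
  T_b needs (1, 2, 4, 0) <= (4, 3, 5, 1) -> finishes; pool += (1, 0, 3, 1) = (5, 3, 8, 2)
  T_h needs (1, 2, 5, 0) <= (5, 3, 8, 2) -> finishes; pool += (1, 0, 1, 0) = (6, 3, 9, 2)
  blocked: T_e wants (4, 4, 3, 1), pool (6, 3, 9, 2) — not enough cpu
  blocked: T_i wants (3, 4, 3, 0), pool (6, 3, 9, 2) — not enough cpu
Post-grant, the permanently blocked set is T_e and T_i.


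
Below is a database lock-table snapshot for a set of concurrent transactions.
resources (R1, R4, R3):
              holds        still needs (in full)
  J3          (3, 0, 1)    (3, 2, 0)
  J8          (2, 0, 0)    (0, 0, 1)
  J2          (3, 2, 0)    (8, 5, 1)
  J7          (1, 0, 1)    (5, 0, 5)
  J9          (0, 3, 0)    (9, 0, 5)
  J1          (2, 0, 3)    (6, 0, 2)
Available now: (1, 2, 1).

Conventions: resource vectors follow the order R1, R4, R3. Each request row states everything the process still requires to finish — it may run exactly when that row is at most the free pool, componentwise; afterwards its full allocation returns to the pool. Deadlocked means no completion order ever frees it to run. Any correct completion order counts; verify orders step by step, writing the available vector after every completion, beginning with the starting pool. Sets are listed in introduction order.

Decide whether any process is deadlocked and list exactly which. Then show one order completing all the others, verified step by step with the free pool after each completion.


No process is deadlocked.
Key observation: starting with J8, each completion frees enough for the next — no one is permanently blocked.
One completion order for the rest: J8, J3, J1, J7, J9, J2. Walking it through:
  pool = (1, 2, 1)
  J8: need (0, 0, 1) fits (1, 2, 1); releases (2, 0, 0), pool now (3, 2, 1)
  J3: need (3, 2, 0) fits (3, 2, 1); releases (3, 0, 1), pool now (6, 2, 2)
  J1: need (6, 0, 2) fits (6, 2, 2); releases (2, 0, 3), pool now (8, 2, 5)
  J7: need (5, 0, 5) fits (8, 2, 5); releases (1, 0, 1), pool now (9, 2, 6)
  J9: need (9, 0, 5) fits (9, 2, 6); releases (0, 3, 0), pool now (9, 5, 6)
  J2: need (8, 5, 1) fits (9, 5, 6); releases (3, 2, 0), pool now (12, 7, 6)


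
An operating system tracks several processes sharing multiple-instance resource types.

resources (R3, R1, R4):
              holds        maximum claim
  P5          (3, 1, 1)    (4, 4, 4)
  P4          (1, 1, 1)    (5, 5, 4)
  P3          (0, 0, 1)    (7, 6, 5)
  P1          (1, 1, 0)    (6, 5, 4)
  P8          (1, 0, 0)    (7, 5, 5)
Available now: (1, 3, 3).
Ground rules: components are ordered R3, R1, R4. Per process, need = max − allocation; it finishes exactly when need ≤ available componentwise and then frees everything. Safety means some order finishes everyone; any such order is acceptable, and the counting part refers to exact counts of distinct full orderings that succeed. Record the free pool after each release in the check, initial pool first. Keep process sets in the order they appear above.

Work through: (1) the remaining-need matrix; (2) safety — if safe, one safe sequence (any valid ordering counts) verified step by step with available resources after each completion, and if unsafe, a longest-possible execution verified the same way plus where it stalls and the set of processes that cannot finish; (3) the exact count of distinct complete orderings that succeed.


(1) Need matrix, components ordered R3, R1, R4:
  P5: (1, 3, 3)
  P4: (4, 4, 3)
  P3: (7, 6, 4)
  P1: (5, 4, 4)
  P8: (6, 5, 5)
(2) SAFE. One safe sequence: P5, P4, P1, P8, P3.
Key observation: at P5 the run first touches a limit — (1, 3, 3) against (1, 3, 3), exact on a resource it actually requests.
Step-by-step check:
  pool = (1, 3, 3)
  P5 needs (1, 3, 3) <= (1, 3, 3) -> finishes; pool += (3, 1, 1) = (4, 4, 4)
  P4 needs (4, 4, 3) <= (4, 4, 4) -> finishes; pool += (1, 1, 1) = (5, 5, 5)
  P1 needs (5, 4, 4) <= (5, 5, 5) -> finishes; pool += (1, 1, 0) = (6, 6, 5)
  P8 needs (6, 5, 5) <= (6, 6, 5) -> finishes; pool += (1, 0, 0) = (7, 6, 5)
  P3 needs (7, 6, 4) <= (7, 6, 5) -> finishes; pool += (0, 0, 1) = (7, 6, 6)
(3) Exactly 1 of the possible complete orderings is a safe sequence.


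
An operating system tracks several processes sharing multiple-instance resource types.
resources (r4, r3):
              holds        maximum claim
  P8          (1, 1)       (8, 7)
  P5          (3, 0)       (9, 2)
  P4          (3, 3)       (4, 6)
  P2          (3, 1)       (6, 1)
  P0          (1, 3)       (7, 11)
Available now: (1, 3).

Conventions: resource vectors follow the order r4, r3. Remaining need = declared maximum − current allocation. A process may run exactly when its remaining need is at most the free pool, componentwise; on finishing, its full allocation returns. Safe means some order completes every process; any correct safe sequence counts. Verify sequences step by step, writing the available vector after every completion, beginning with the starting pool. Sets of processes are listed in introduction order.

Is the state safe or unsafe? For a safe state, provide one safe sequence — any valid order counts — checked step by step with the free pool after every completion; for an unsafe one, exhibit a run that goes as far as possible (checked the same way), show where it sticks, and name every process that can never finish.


The state is SAFE; one workable sequence: P4, P2, P8, P0, P5.
Key observation: P4 marks the first exact bind of the order: its need (1, 3) fits the free (1, 3) with zero slack on a requested resource.
Check, step by step:
  pool = (1, 3)
  P4 needs (1, 3) <= (1, 3) -> finishes; pool += (3, 3) = (4, 6)
  P2 needs (3, 0) <= (4, 6) -> finishes; pool += (3, 1) = (7, 7)
  P8 needs (7, 6) <= (7, 7) -> finishes; pool += (1, 1) = (8, 8)
  P0 needs (6, 8) <= (8, 8) -> finishes; pool += (1, 3) = (9, 11)
  P5 needs (6, 2) <= (9, 11) -> finishes; pool += (3, 0) = (12, 11)


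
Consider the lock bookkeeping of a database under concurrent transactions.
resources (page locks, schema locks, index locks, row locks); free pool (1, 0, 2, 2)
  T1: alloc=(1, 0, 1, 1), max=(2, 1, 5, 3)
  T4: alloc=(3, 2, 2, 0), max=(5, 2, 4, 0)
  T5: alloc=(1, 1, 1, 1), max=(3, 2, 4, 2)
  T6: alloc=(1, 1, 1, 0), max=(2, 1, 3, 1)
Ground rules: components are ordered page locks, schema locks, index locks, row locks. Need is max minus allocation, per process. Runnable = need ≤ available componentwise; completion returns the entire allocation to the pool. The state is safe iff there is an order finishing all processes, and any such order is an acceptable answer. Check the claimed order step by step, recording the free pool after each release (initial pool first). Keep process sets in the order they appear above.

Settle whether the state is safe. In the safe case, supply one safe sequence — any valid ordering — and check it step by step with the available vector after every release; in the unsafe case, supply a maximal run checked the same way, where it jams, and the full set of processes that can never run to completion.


SAFE. One safe sequence: T6, T4, T5, T1.
Key observation: reading the order forward, T6 is the first process whose need (1, 0, 2, 1) meets the free pool (1, 0, 2, 2) exactly on a resource it requests.
Walking it through:
  pool = (1, 0, 2, 2)
  T6: need (1, 0, 2, 1) fits (1, 0, 2, 2); releases (1, 1, 1, 0), pool now (2, 1, 3, 2)
  T4: need (2, 0, 2, 0) fits (2, 1, 3, 2); releases (3, 2, 2, 0), pool now (5, 3, 5, 2)
  T5: need (2, 1, 3, 1) fits (5, 3, 5, 2); releases (1, 1, 1, 1), pool now (6, 4, 6, 3)
  T1: need (1, 1, 4, 2) fits (6, 4, 6, 3); releases (1, 0, 1, 1), pool now (7, 4, 7, 4)


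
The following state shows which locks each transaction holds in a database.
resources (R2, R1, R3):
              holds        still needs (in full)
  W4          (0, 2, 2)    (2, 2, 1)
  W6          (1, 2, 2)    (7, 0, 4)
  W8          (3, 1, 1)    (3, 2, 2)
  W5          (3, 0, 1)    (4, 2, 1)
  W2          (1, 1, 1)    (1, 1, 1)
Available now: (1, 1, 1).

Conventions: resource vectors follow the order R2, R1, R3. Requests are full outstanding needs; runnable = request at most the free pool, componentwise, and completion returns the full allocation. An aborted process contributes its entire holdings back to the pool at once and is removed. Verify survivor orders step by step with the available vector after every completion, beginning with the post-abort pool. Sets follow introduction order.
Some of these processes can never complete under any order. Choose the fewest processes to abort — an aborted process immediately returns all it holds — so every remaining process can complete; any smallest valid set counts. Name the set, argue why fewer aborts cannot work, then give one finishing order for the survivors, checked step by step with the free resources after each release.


Abort W5.
Key observation: the deadlocked W8 becomes finishable only because W5 released (3, 0, 1); it completes at step 3 below.
Minimality: the empty abort set fails — the state is deadlocked as it stands.
One survivor order: W2, W4, W8, W6. Verifying each step (post-abort pool first):
  pool = (4, 1, 2)
  run W2 (needs (1, 1, 1), free (4, 1, 2)); after release of (1, 1, 1) the pool is (5, 2, 3)
  run W4 (needs (2, 2, 1), free (5, 2, 3)); after release of (0, 2, 2) the pool is (5, 4, 5)
  run W8 (needs (3, 2, 2), free (5, 4, 5)); after release of (3, 1, 1) the pool is (8, 5, 6)
  run W6 (needs (7, 0, 4), free (8, 5, 6)); after release of (1, 2, 2) the pool is (9, 7, 8)


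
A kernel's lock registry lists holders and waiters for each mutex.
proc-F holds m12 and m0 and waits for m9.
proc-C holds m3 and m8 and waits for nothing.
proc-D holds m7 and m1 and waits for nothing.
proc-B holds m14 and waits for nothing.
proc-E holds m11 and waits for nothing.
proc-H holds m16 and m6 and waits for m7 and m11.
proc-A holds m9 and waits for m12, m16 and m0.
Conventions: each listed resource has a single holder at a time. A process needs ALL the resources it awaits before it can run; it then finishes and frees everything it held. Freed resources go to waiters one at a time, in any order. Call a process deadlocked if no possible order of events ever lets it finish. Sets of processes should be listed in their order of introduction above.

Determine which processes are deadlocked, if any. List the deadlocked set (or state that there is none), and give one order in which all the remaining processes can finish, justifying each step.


Deadlocked: proc-F and proc-A.
Key observation: proc-F -> proc-A -> proc-F is a circular wait — nothing in it can go first; no other process is dragged down with it.
A valid finishing order for the others: proc-C, proc-E, proc-B, proc-D, proc-H.
Walking it through:
  proc-C waits on nothing -> runs at once and releases m3 and m8
  proc-E waits on nothing -> runs at once and releases m11
  proc-B waits on nothing -> runs at once and releases m14
  proc-D waits on nothing -> runs at once and releases m7 and m1
  run proc-H (all its waits — m7 and m11 — are resolved); releases m16 and m6


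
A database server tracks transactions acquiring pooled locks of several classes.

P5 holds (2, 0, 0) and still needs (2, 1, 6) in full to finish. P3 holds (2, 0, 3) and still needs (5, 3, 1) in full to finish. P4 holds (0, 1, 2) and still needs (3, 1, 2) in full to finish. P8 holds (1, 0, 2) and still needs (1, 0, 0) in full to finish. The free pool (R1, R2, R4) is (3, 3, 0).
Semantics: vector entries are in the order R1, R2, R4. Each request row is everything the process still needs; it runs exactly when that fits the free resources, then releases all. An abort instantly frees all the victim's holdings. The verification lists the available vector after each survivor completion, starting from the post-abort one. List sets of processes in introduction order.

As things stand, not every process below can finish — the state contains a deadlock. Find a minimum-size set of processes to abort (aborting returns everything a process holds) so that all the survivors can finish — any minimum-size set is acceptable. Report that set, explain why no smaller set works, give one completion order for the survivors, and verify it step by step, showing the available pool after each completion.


Abort P5.
Key observation: aborting P5 returns (2, 0, 0), and P3 — hopeless before — runs at step 3 with the returned capacity in the pool.
Minimality: the empty abort set fails — the state is deadlocked as it stands.
One survivor order: P8, P4, P3. Walking it through (post-abort pool first):
  pool = (5, 3, 0)
  P8: need (1, 0, 0) fits (5, 3, 0); releases (1, 0, 2), pool now (6, 3, 2)
  P4: need (3, 1, 2) fits (6, 3, 2); releases (0, 1, 2), pool now (6, 4, 4)
  P3: need (5, 3, 1) fits (6, 4, 4); releases (2, 0, 3), pool now (8, 4, 7)


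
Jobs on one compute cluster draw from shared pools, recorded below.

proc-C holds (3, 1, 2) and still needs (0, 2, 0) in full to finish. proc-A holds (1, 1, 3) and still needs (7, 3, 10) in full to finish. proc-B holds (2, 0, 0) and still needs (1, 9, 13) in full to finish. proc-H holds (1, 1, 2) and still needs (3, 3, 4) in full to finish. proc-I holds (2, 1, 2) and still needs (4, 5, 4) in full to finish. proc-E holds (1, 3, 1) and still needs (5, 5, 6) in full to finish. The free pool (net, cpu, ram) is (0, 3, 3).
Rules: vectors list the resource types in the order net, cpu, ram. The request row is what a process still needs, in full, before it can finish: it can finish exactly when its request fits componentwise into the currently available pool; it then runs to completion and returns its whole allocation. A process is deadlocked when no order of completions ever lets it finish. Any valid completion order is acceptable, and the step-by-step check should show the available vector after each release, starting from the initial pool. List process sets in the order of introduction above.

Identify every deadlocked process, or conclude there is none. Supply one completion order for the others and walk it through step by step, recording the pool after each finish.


The deadlocked set is empty.
Key observation: proc-C leads a chain of completions in which each release enables another process.
The rest can finish in the order proc-C, proc-H, proc-I, proc-E, proc-A, proc-B. Walking it through:
  pool = (0, 3, 3)
  run proc-C (needs (0, 2, 0), free (0, 3, 3)); after release of (3, 1, 2) the pool is (3, 4, 5)
  run proc-H (needs (3, 3, 4), free (3, 4, 5)); after release of (1, 1, 2) the pool is (4, 5, 7)
  run proc-I (needs (4, 5, 4), free (4, 5, 7)); after release of (2, 1, 2) the pool is (6, 6, 9)
  run proc-E (needs (5, 5, 6), free (6, 6, 9)); after release of (1, 3, 1) the pool is (7, 9, 10)
  run proc-A (needs (7, 3, 10), free (7, 9, 10)); after release of (1, 1, 3) the pool is (8, 10, 13)
  run proc-B (needs (1, 9, 13), free (8, 10, 13)); after release of (2, 0, 0) the pool is (10, 10, 13)


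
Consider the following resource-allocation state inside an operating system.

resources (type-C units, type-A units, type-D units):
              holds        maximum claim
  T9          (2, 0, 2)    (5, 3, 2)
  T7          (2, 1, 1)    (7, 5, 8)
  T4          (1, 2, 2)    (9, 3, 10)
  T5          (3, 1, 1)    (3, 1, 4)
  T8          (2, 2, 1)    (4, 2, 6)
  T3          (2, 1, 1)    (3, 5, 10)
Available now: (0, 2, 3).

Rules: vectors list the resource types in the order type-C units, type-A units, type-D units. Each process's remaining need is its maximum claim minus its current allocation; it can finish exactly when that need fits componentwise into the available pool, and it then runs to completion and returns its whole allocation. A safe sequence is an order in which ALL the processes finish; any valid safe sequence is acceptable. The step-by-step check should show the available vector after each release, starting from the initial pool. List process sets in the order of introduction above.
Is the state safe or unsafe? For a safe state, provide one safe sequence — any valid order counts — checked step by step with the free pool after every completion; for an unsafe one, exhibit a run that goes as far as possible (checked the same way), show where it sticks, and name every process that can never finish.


SAFE, for example via the order T5, T9, T8, T7, T4, T3.
Key observation: the order's first zero-slack moment is T5 ((0, 0, 3) needed, (0, 2, 3) free — a requested resource with nothing to spare).
Step-by-step check:
  pool = (0, 2, 3)
  T5: need (0, 0, 3) fits (0, 2, 3); releases (3, 1, 1), pool now (3, 3, 4)
  T9: need (3, 3, 0) fits (3, 3, 4); releases (2, 0, 2), pool now (5, 3, 6)
  T8: need (2, 0, 5) fits (5, 3, 6); releases (2, 2, 1), pool now (7, 5, 7)
  T7: need (5, 4, 7) fits (7, 5, 7); releases (2, 1, 1), pool now (9, 6, 8)
  T4: need (8, 1, 8) fits (9, 6, 8); releases (1, 2, 2), pool now (10, 8, 10)
  T3: need (1, 4, 9) fits (10, 8, 10); releases (2, 1, 1), pool now (12, 9, 11)


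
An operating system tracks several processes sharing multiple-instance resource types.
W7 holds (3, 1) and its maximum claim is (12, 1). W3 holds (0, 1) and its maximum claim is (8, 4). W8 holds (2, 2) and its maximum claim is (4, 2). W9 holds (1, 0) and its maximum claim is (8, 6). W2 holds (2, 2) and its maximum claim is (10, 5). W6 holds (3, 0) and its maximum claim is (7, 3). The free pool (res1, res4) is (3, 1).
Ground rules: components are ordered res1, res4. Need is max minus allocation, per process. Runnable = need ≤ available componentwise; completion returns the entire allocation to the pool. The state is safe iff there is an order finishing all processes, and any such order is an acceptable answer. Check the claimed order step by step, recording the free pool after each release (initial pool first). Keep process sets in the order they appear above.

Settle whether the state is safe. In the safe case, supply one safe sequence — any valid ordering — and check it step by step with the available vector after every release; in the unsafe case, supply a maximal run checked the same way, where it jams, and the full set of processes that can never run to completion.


The state is SAFE; one workable sequence: W8, W6, W3, W2, W7, W9.
Key observation: at W6 the run first touches a limit — (4, 3) against (5, 3), exact on a resource it actually requests.
Step-by-step check:
  pool = (3, 1)
  W8 needs (2, 0) <= (3, 1) -> finishes; pool += (2, 2) = (5, 3)
  W6 needs (4, 3) <= (5, 3) -> finishes; pool += (3, 0) = (8, 3)
  W3 needs (8, 3) <= (8, 3) -> finishes; pool += (0, 1) = (8, 4)
  W2 needs (8, 3) <= (8, 4) -> finishes; pool += (2, 2) = (10, 6)
  W7 needs (9, 0) <= (10, 6) -> finishes; pool += (3, 1) = (13, 7)
  W9 needs (7, 6) <= (13, 7) -> finishes; pool += (1, 0) = (14, 7)
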